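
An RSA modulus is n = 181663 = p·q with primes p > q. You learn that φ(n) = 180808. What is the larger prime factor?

467

φ(n) = (p−1)(q−1) = n − (p+q) + 1, so p + q = 181663 − 180808 + 1 = 856.
p and q are the roots of t² − 856t + 181663 = 0.
Discriminant: 856² − 4·181663 = 732736 − 726652 = 6084; √6084 = 78.
q = (856 − 78)/2 = 389, p = (856 + 78)/2 = 467.
Check: 389 · 467 = 181663.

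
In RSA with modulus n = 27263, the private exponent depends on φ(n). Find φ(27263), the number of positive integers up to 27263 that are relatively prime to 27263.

26928

Factor: 27263 = 137 · 199.
φ(27263) = (137−1) · (199−1) = 136 · 198 = 26928.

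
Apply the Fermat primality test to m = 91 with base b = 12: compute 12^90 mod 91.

12^1 ≡ 12 (mod 91)
12^2 ≡ 12^2 = 144 ≡ 53 (mod 91)
12^4 ≡ 53^2 = 2809 ≡ 79 (mod 91)
12^8 ≡ 79^2 = 6241 ≡ 53 (mod 91)
12^16 ≡ 53^2 = 2809 ≡ 79 (mod 91)
12^32 ≡ 79^2 = 6241 ≡ 53 (mod 91)
12^64 ≡ 53^2 = 2809 ≡ 79 (mod 91)
90 = 64 + 16 + 8 + 2 in binary powers of 2.
So 12^90 ≡ 79 · 79 · 53 · 53 ≡ 1 (mod 91).
Since the result is 1, base 12 gives no evidence that 91 is composite.

1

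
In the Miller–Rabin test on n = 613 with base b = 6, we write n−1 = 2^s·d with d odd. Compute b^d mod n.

613 − 1 = 612 = 2^2 · 153, so d = 153.
6^1 ≡ 6 (mod 613)
6^2 ≡ 6^2 = 36 ≡ 36 (mod 613)
6^4 ≡ 36^2 = 1296 ≡ 70 (mod 613)
6^8 ≡ 70^2 = 4900 ≡ 609 (mod 613)
6^16 ≡ 609^2 = 370881 ≡ 16 (mod 613)
6^32 ≡ 16^2 = 256 ≡ 256 (mod 613)
6^64 ≡ 256^2 = 65536 ≡ 558 (mod 613)
6^128 ≡ 558^2 = 311364 ≡ 573 (mod 613)
153 = 128 + 16 + 8 + 1 in binary powers of 2.
So 6^153 ≡ 573 · 16 · 609 · 6 ≡ 35 (mod 613).
Squaring chain: 35 → 612; reaches −1, so base 6 does not prove 613 composite.

35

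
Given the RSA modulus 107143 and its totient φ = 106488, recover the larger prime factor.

349

φ(n) = (p−1)(q−1) = n − (p+q) + 1, so p + q = 107143 − 106488 + 1 = 656.
p and q are the roots of t² − 656t + 107143 = 0.
Discriminant: 656² − 4·107143 = 430336 − 428572 = 1764; √1764 = 42.
q = (656 − 42)/2 = 307, p = (656 + 42)/2 = 349.
Check: 307 · 349 = 107143.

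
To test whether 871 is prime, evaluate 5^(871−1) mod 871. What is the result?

129

5^1 ≡ 5 (mod 871)
5^2 ≡ 5^2 = 25 ≡ 25 (mod 871)
5^4 ≡ 25^2 = 625 ≡ 625 (mod 871)
5^8 ≡ 625^2 = 390625 ≡ 417 (mod 871)
5^16 ≡ 417^2 = 173889 ≡ 560 (mod 871)
5^32 ≡ 560^2 = 313600 ≡ 40 (mod 871)
5^64 ≡ 40^2 = 1600 ≡ 729 (mod 871)
5^128 ≡ 729^2 = 531441 ≡ 131 (mod 871)
5^256 ≡ 131^2 = 17161 ≡ 612 (mod 871)
5^512 ≡ 612^2 = 374544 ≡ 14 (mod 871)
870 = 512 + 256 + 64 + 32 + 4 + 2 in binary powers of 2.
So 5^870 ≡ 14 · 612 · 729 · 40 · 625 · 25 ≡ 129 (mod 871).
Since 129 ≠ 1, base 5 is a Fermat witness: 871 is composite.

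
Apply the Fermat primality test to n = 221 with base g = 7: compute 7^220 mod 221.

7^1 ≡ 7 (mod 221)
7^2 ≡ 7^2 = 49 ≡ 49 (mod 221)
7^4 ≡ 49^2 = 2401 ≡ 191 (mod 221)
7^8 ≡ 191^2 = 36481 ≡ 16 (mod 221)
7^16 ≡ 16^2 = 256 ≡ 35 (mod 221)
7^32 ≡ 35^2 = 1225 ≡ 120 (mod 221)
7^64 ≡ 120^2 = 14400 ≡ 35 (mod 221)
7^128 ≡ 35^2 = 1225 ≡ 120 (mod 221)
220 = 128 + 64 + 16 + 8 + 4 in binary powers of 2.
So 7^220 ≡ 120 · 35 · 35 · 16 · 191 ≡ 217 (mod 221).
Since 217 ≠ 1, base 7 is a Fermat witness: 221 is composite.

217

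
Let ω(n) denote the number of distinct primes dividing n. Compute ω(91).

2

91 = 7 · 13
91 = 7 · 13, which has 2 distinct prime factors.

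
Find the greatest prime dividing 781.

71

781 = 11 · 71
71 is prime.
So 781 = 11 · 71; the largest prime factor is 71.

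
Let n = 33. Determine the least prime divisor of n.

3

33 is odd.
Digit sum 6, divisible by 3.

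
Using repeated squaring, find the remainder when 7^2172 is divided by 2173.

7^1 ≡ 7 (mod 2173)
7^2 ≡ 7^2 = 49 ≡ 49 (mod 2173)
7^4 ≡ 49^2 = 2401 ≡ 228 (mod 2173)
7^8 ≡ 228^2 = 51984 ≡ 2005 (mod 2173)
7^16 ≡ 2005^2 = 4020025 ≡ 2148 (mod 2173)
7^32 ≡ 2148^2 = 4613904 ≡ 625 (mod 2173)
7^64 ≡ 625^2 = 390625 ≡ 1658 (mod 2173)
7^128 ≡ 1658^2 = 2748964 ≡ 119 (mod 2173)
7^256 ≡ 119^2 = 14161 ≡ 1123 (mod 2173)
7^512 ≡ 1123^2 = 1261129 ≡ 789 (mod 2173)
7^1024 ≡ 789^2 = 622521 ≡ 1043 (mod 2173)
7^2048 ≡ 1043^2 = 1087849 ≡ 1349 (mod 2173)
2172 = 2048 + 64 + 32 + 16 + 8 + 4 in binary powers of 2.
So 7^2172 ≡ 1349 · 1658 · 625 · 2148 · 2005 · 228 ≡ 523 (mod 2173).
Since 523 ≠ 1, base 7 is a Fermat witness: 2173 is composite.

523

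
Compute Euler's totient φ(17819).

17544

Factor: 17819 = 103 · 173.
φ(17819) = (103−1) · (173−1) = 102 · 172 = 17544.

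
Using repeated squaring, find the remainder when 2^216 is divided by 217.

64

2^1 ≡ 2 (mod 217)
2^2 ≡ 2^2 = 4 ≡ 4 (mod 217)
2^4 ≡ 4^2 = 16 ≡ 16 (mod 217)
2^8 ≡ 16^2 = 256 ≡ 39 (mod 217)
2^16 ≡ 39^2 = 1521 ≡ 2 (mod 217)
2^32 ≡ 2^2 = 4 ≡ 4 (mod 217)
2^64 ≡ 4^2 = 16 ≡ 16 (mod 217)
2^128 ≡ 16^2 = 256 ≡ 39 (mod 217)
216 = 128 + 64 + 16 + 8 in binary powers of 2.
So 2^216 ≡ 39 · 16 · 2 · 39 ≡ 64 (mod 217).
Since 64 ≠ 1, base 2 is a Fermat witness: 217 is composite.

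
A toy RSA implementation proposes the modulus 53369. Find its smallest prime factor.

53369 is odd.
Digit sum 26, not divisible by 3.
Ends in 9: not divisible by 5.
7: 53369 = 7·7624 + 1
11: 53369 = 11·4851 + 8
13: 53369 = 13·4105 + 4
17: 53369 = 17·3139 + 6
19: 53369 = 19·2808 + 17
23: 53369 = 23·2320 + 9
29: 53369 = 29·1840 + 9
31: 53369 = 31·1721 + 18
37: 53369 = 37·1442 + 15
41: 53369 = 41·1301 + 28
43: 53369 = 43·1241 + 6
47: 53369 = 47·1135 + 24
53: 53369 = 53·1006 + 51
59: 53369 = 59·904 + 33
61: 53369 = 61·874 + 55
67: 53369 = 67·796 + 37
71: 53369 = 71·751 + 48
73: 53369 = 73·731 + 6
79: 53369 = 79·675 + 44
83: 53369 = 83·643

83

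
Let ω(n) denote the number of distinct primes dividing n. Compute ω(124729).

4

124729 = 11 · 11339
11339 = 17 · 667
667 = 23 · 29
124729 = 11 · 17 · 23 · 29, which has 4 distinct prime factors.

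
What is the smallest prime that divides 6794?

2

6794 is even: 2 divides it.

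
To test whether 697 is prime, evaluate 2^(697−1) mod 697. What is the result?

18

2^1 ≡ 2 (mod 697)
2^2 ≡ 2^2 = 4 ≡ 4 (mod 697)
2^4 ≡ 4^2 = 16 ≡ 16 (mod 697)
2^8 ≡ 16^2 = 256 ≡ 256 (mod 697)
2^16 ≡ 256^2 = 65536 ≡ 18 (mod 697)
2^32 ≡ 18^2 = 324 ≡ 324 (mod 697)
2^64 ≡ 324^2 = 104976 ≡ 426 (mod 697)
2^128 ≡ 426^2 = 181476 ≡ 256 (mod 697)
2^256 ≡ 256^2 = 65536 ≡ 18 (mod 697)
2^512 ≡ 18^2 = 324 ≡ 324 (mod 697)
696 = 512 + 128 + 32 + 16 + 8 in binary powers of 2.
So 2^696 ≡ 324 · 256 · 324 · 18 · 256 ≡ 18 (mod 697).
Since 18 ≠ 1, base 2 is a Fermat witness: 697 is composite.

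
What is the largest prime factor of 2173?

2173 = 41 · 53
53 is prime.
So 2173 = 41 · 53; the largest prime factor is 53.

53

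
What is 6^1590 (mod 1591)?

517

6^1 ≡ 6 (mod 1591)
6^2 ≡ 6^2 = 36 ≡ 36 (mod 1591)
6^4 ≡ 36^2 = 1296 ≡ 1296 (mod 1591)
6^8 ≡ 1296^2 = 1679616 ≡ 1111 (mod 1591)
6^16 ≡ 1111^2 = 1234321 ≡ 1296 (mod 1591)
6^32 ≡ 1296^2 = 1679616 ≡ 1111 (mod 1591)
6^64 ≡ 1111^2 = 1234321 ≡ 1296 (mod 1591)
6^128 ≡ 1296^2 = 1679616 ≡ 1111 (mod 1591)
6^256 ≡ 1111^2 = 1234321 ≡ 1296 (mod 1591)
6^512 ≡ 1296^2 = 1679616 ≡ 1111 (mod 1591)
6^1024 ≡ 1111^2 = 1234321 ≡ 1296 (mod 1591)
1590 = 1024 + 512 + 32 + 16 + 4 + 2 in binary powers of 2.
So 6^1590 ≡ 1296 · 1111 · 1111 · 1296 · 1296 · 36 ≡ 517 (mod 1591).
Since 517 ≠ 1, base 6 is a Fermat witness: 1591 is composite.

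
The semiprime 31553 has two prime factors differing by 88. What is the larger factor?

227

Since p = q + 88, we have 31553 = q(q + 88), so q² + 88q − 31553 = 0.
Discriminant: 88² + 4·31553 = 7744 + 126212 = 133956; √133956 = 366.
q = (−88 + 366)/2 = 139, and p = q + 88 = 227.
Check: 139 · 227 = 31553.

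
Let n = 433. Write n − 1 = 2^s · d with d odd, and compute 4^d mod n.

433 − 1 = 432 = 2^4 · 27, so d = 27.
4^1 ≡ 4 (mod 433)
4^2 ≡ 4^2 = 16 ≡ 16 (mod 433)
4^4 ≡ 16^2 = 256 ≡ 256 (mod 433)
4^8 ≡ 256^2 = 65536 ≡ 153 (mod 433)
4^16 ≡ 153^2 = 23409 ≡ 27 (mod 433)
27 = 16 + 8 + 2 + 1 in binary powers of 2.
So 4^27 ≡ 27 · 153 · 16 · 4 ≡ 254 (mod 433).
Squaring chain: 254 → 432 → 1 → 1; reaches −1, so base 4 does not prove 433 composite.

254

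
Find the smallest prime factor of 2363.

17

2363 is odd.
Digit sum 14, not divisible by 3.
Ends in 3: not divisible by 5.
7: 2363 = 7·337 + 4
11: 2363 = 11·214 + 9
13: 2363 = 13·181 + 10
17: 2363 = 17·139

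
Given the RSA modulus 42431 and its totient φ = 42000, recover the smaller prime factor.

φ(n) = (p−1)(q−1) = n − (p+q) + 1, so p + q = 42431 − 42000 + 1 = 432.
p and q are the roots of t² − 432t + 42431 = 0.
Discriminant: 432² − 4·42431 = 186624 − 169724 = 16900; √16900 = 130.
q = (432 − 130)/2 = 151, p = (432 + 130)/2 = 281.
Check: 151 · 281 = 42431.

151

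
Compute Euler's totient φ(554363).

519048

Factor: 554363 = 19 · 163 · 179.
φ(554363) = (19−1) · (163−1) · (179−1) = 18 · 162 · 178 = 519048.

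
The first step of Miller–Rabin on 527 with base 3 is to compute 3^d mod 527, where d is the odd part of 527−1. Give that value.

527 − 1 = 526 = 2^1 · 263, so d = 263.
3^1 ≡ 3 (mod 527)
3^2 ≡ 3^2 = 9 ≡ 9 (mod 527)
3^4 ≡ 9^2 = 81 ≡ 81 (mod 527)
3^8 ≡ 81^2 = 6561 ≡ 237 (mod 527)
3^16 ≡ 237^2 = 56169 ≡ 307 (mod 527)
3^32 ≡ 307^2 = 94249 ≡ 443 (mod 527)
3^64 ≡ 443^2 = 196249 ≡ 205 (mod 527)
3^128 ≡ 205^2 = 42025 ≡ 392 (mod 527)
3^256 ≡ 392^2 = 153664 ≡ 307 (mod 527)
263 = 256 + 4 + 2 + 1 in binary powers of 2.
So 3^263 ≡ 307 · 81 · 9 · 3 ≡ 11 (mod 527).
Squaring chain: 11; never reaches −1, so base 3 is a Miller–Rabin witness that 527 is composite.

11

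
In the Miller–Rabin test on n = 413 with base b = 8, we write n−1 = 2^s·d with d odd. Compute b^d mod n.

413 − 1 = 412 = 2^2 · 103, so d = 103.
8^1 ≡ 8 (mod 413)
8^2 ≡ 8^2 = 64 ≡ 64 (mod 413)
8^4 ≡ 64^2 = 4096 ≡ 379 (mod 413)
8^8 ≡ 379^2 = 143641 ≡ 330 (mod 413)
8^16 ≡ 330^2 = 108900 ≡ 281 (mod 413)
8^32 ≡ 281^2 = 78961 ≡ 78 (mod 413)
8^64 ≡ 78^2 = 6084 ≡ 302 (mod 413)
103 = 64 + 32 + 4 + 2 + 1 in binary powers of 2.
So 8^103 ≡ 302 · 78 · 379 · 64 · 8 ≡ 309 (mod 413).
Squaring chain: 309 → 78; never reaches −1, so base 8 is a Miller–Rabin witness that 413 is composite.

309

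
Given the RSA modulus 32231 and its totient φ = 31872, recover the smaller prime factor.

φ(n) = (p−1)(q−1) = n − (p+q) + 1, so p + q = 32231 − 31872 + 1 = 360.
p and q are the roots of t² − 360t + 32231 = 0.
Discriminant: 360² − 4·32231 = 129600 − 128924 = 676; √676 = 26.
q = (360 − 26)/2 = 167, p = (360 + 26)/2 = 193.
Check: 167 · 193 = 32231.

167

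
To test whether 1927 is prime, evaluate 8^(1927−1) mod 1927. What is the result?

8^1 ≡ 8 (mod 1927)
8^2 ≡ 8^2 = 64 ≡ 64 (mod 1927)
8^4 ≡ 64^2 = 4096 ≡ 242 (mod 1927)
8^8 ≡ 242^2 = 58564 ≡ 754 (mod 1927)
8^16 ≡ 754^2 = 568516 ≡ 51 (mod 1927)
8^32 ≡ 51^2 = 2601 ≡ 674 (mod 1927)
8^64 ≡ 674^2 = 454276 ≡ 1431 (mod 1927)
8^128 ≡ 1431^2 = 2047761 ≡ 1287 (mod 1927)
8^256 ≡ 1287^2 = 1656369 ≡ 1076 (mod 1927)
8^512 ≡ 1076^2 = 1157776 ≡ 1576 (mod 1927)
8^1024 ≡ 1576^2 = 2483776 ≡ 1800 (mod 1927)
1926 = 1024 + 512 + 256 + 128 + 4 + 2 in binary powers of 2.
So 8^1926 ≡ 1800 · 1576 · 1076 · 1287 · 242 · 64 ≡ 1630 (mod 1927).
Since 1630 ≠ 1, base 8 is a Fermat witness: 1927 is composite.

1630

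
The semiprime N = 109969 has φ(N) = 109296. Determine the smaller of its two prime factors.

277

φ(n) = (p−1)(q−1) = n − (p+q) + 1, so p + q = 109969 − 109296 + 1 = 674.
p and q are the roots of t² − 674t + 109969 = 0.
Discriminant: 674² − 4·109969 = 454276 − 439876 = 14400; √14400 = 120.
q = (674 − 120)/2 = 277, p = (674 + 120)/2 = 397.
Check: 277 · 397 = 109969.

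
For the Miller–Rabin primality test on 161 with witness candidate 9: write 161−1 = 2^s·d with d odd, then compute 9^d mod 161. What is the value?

123

161 − 1 = 160 = 2^5 · 5, so d = 5.
9^1 ≡ 9 (mod 161)
9^2 ≡ 9^2 = 81 ≡ 81 (mod 161)
9^4 ≡ 81^2 = 6561 ≡ 121 (mod 161)
5 = 4 + 1 in binary powers of 2.
So 9^5 ≡ 121 · 9 ≡ 123 (mod 161).
Squaring chain: 123 → 156 → 25 → 142 → 39; never reaches −1, so base 9 is a Miller–Rabin witness that 161 is composite.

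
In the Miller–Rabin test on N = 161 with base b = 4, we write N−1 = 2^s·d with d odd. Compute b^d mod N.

58

161 − 1 = 160 = 2^5 · 5, so d = 5.
4^1 ≡ 4 (mod 161)
4^2 ≡ 4^2 = 16 ≡ 16 (mod 161)
4^4 ≡ 16^2 = 256 ≡ 95 (mod 161)
5 = 4 + 1 in binary powers of 2.
So 4^5 ≡ 95 · 4 ≡ 58 (mod 161).
Squaring chain: 58 → 144 → 128 → 123 → 156; never reaches −1, so base 4 is a Miller–Rabin witness that 161 is composite.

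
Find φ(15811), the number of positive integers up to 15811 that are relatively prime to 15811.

15552

Factor: 15811 = 97 · 163.
φ(15811) = (97−1) · (163−1) = 96 · 162 = 15552.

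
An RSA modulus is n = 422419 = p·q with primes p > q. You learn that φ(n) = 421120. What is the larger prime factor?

659

φ(n) = (p−1)(q−1) = n − (p+q) + 1, so p + q = 422419 − 421120 + 1 = 1300.
p and q are the roots of t² − 1300t + 422419 = 0.
Discriminant: 1300² − 4·422419 = 1690000 − 1689676 = 324; √324 = 18.
q = (1300 − 18)/2 = 641, p = (1300 + 18)/2 = 659.
Check: 641 · 659 = 422419.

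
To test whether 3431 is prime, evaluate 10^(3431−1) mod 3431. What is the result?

10^1 ≡ 10 (mod 3431)
10^2 ≡ 10^2 = 100 ≡ 100 (mod 3431)
10^4 ≡ 100^2 = 10000 ≡ 3138 (mod 3431)
10^8 ≡ 3138^2 = 9847044 ≡ 74 (mod 3431)
10^16 ≡ 74^2 = 5476 ≡ 2045 (mod 3431)
10^32 ≡ 2045^2 = 4182025 ≡ 3067 (mod 3431)
10^64 ≡ 3067^2 = 9406489 ≡ 2118 (mod 3431)
10^128 ≡ 2118^2 = 4485924 ≡ 1607 (mod 3431)
10^256 ≡ 1607^2 = 2582449 ≡ 2337 (mod 3431)
10^512 ≡ 2337^2 = 5461569 ≡ 2848 (mod 3431)
10^1024 ≡ 2848^2 = 8111104 ≡ 220 (mod 3431)
10^2048 ≡ 220^2 = 48400 ≡ 366 (mod 3431)
3430 = 2048 + 1024 + 256 + 64 + 32 + 4 + 2 in binary powers of 2.
So 10^3430 ≡ 366 · 220 · 2337 · 2118 · 3067 · 3138 · 100 ≡ 1068 (mod 3431).
Since 1068 ≠ 1, base 10 is a Fermat witness: 3431 is composite.

1068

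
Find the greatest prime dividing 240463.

240463 = 37 · 6499
6499 = 67 · 97
97 is prime.
So 240463 = 37 · 67 · 97; the largest prime factor is 97.

97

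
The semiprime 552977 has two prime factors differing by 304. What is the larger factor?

911

Since p = q + 304, we have 552977 = q(q + 304), so q² + 304q − 552977 = 0.
Discriminant: 304² + 4·552977 = 92416 + 2211908 = 2304324; √2304324 = 1518.
q = (−304 + 1518)/2 = 607, and p = q + 304 = 911.
Check: 607 · 911 = 552977.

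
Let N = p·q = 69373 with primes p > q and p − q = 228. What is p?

401

Since p = q + 228, we have 69373 = q(q + 228), so q² + 228q − 69373 = 0.
Discriminant: 228² + 4·69373 = 51984 + 277492 = 329476; √329476 = 574.
q = (−228 + 574)/2 = 173, and p = q + 228 = 401.
Check: 173 · 401 = 69373.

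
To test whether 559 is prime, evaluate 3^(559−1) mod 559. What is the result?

391

3^1 ≡ 3 (mod 559)
3^2 ≡ 3^2 = 9 ≡ 9 (mod 559)
3^4 ≡ 9^2 = 81 ≡ 81 (mod 559)
3^8 ≡ 81^2 = 6561 ≡ 412 (mod 559)
3^16 ≡ 412^2 = 169744 ≡ 367 (mod 559)
3^32 ≡ 367^2 = 134689 ≡ 529 (mod 559)
3^64 ≡ 529^2 = 279841 ≡ 341 (mod 559)
3^128 ≡ 341^2 = 116281 ≡ 9 (mod 559)
3^256 ≡ 9^2 = 81 ≡ 81 (mod 559)
3^512 ≡ 81^2 = 6561 ≡ 412 (mod 559)
558 = 512 + 32 + 8 + 4 + 2 in binary powers of 2.
So 3^558 ≡ 412 · 529 · 412 · 81 · 9 ≡ 391 (mod 559).
Since 391 ≠ 1, base 3 is a Fermat witness: 559 is composite.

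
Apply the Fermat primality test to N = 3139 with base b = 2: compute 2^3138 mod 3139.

3057

2^1 ≡ 2 (mod 3139)
2^2 ≡ 2^2 = 4 ≡ 4 (mod 3139)
2^4 ≡ 4^2 = 16 ≡ 16 (mod 3139)
2^8 ≡ 16^2 = 256 ≡ 256 (mod 3139)
2^16 ≡ 256^2 = 65536 ≡ 2756 (mod 3139)
2^32 ≡ 2756^2 = 7595536 ≡ 2295 (mod 3139)
2^64 ≡ 2295^2 = 5267025 ≡ 2922 (mod 3139)
2^128 ≡ 2922^2 = 8538084 ≡ 4 (mod 3139)
2^256 ≡ 4^2 = 16 ≡ 16 (mod 3139)
2^512 ≡ 16^2 = 256 ≡ 256 (mod 3139)
2^1024 ≡ 256^2 = 65536 ≡ 2756 (mod 3139)
2^2048 ≡ 2756^2 = 7595536 ≡ 2295 (mod 3139)
3138 = 2048 + 1024 + 64 + 2 in binary powers of 2.
So 2^3138 ≡ 2295 · 2756 · 2922 · 4 ≡ 3057 (mod 3139).
Since 3057 ≠ 1, base 2 is a Fermat witness: 3139 is composite.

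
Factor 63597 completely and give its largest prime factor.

43

63597 = 3 · 21199
21199 = 17 · 1247
1247 = 29 · 43
43 is prime.
So 63597 = 3 · 17 · 29 · 43; the largest prime factor is 43.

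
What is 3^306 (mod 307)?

1

3^1 ≡ 3 (mod 307)
3^2 ≡ 3^2 = 9 ≡ 9 (mod 307)
3^4 ≡ 9^2 = 81 ≡ 81 (mod 307)
3^8 ≡ 81^2 = 6561 ≡ 114 (mod 307)
3^16 ≡ 114^2 = 12996 ≡ 102 (mod 307)
3^32 ≡ 102^2 = 10404 ≡ 273 (mod 307)
3^64 ≡ 273^2 = 74529 ≡ 235 (mod 307)
3^128 ≡ 235^2 = 55225 ≡ 272 (mod 307)
3^256 ≡ 272^2 = 73984 ≡ 304 (mod 307)
306 = 256 + 32 + 16 + 2 in binary powers of 2.
So 3^306 ≡ 304 · 273 · 102 · 9 ≡ 1 (mod 307).
Since the result is 1, base 3 gives no evidence that 307 is composite.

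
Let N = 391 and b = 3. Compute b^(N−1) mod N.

3^1 ≡ 3 (mod 391)
3^2 ≡ 3^2 = 9 ≡ 9 (mod 391)
3^4 ≡ 9^2 = 81 ≡ 81 (mod 391)
3^8 ≡ 81^2 = 6561 ≡ 305 (mod 391)
3^16 ≡ 305^2 = 93025 ≡ 358 (mod 391)
3^32 ≡ 358^2 = 128164 ≡ 307 (mod 391)
3^64 ≡ 307^2 = 94249 ≡ 18 (mod 391)
3^128 ≡ 18^2 = 324 ≡ 324 (mod 391)
3^256 ≡ 324^2 = 104976 ≡ 188 (mod 391)
390 = 256 + 128 + 4 + 2 in binary powers of 2.
So 3^390 ≡ 188 · 324 · 81 · 9 ≡ 151 (mod 391).
Since 151 ≠ 1, base 3 is a Fermat witness: 391 is composite.

151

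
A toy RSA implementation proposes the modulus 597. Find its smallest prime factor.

597 is odd.
Digit sum 21, divisible by 3.

3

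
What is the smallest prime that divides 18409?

18409 is odd.
Digit sum 22, not divisible by 3.
Ends in 9: not divisible by 5.
7: 18409 = 7·2629 + 6
11: 18409 = 11·1673 + 6
13: 18409 = 13·1416 + 1
17: 18409 = 17·1082 + 15
19: 18409 = 19·968 + 17
23: 18409 = 23·800 + 9
29: 18409 = 29·634 + 23
31: 18409 = 31·593 + 26
37: 18409 = 37·497 + 20
41: 18409 = 41·449

41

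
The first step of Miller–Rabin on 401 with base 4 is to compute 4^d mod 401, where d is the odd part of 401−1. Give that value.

20

401 − 1 = 400 = 2^4 · 25, so d = 25.
4^1 ≡ 4 (mod 401)
4^2 ≡ 4^2 = 16 ≡ 16 (mod 401)
4^4 ≡ 16^2 = 256 ≡ 256 (mod 401)
4^8 ≡ 256^2 = 65536 ≡ 173 (mod 401)
4^16 ≡ 173^2 = 29929 ≡ 255 (mod 401)
25 = 16 + 8 + 1 in binary powers of 2.
So 4^25 ≡ 255 · 173 · 4 ≡ 20 (mod 401).
Squaring chain: 20 → 400 → 1 → 1; reaches −1, so base 4 does not prove 401 composite.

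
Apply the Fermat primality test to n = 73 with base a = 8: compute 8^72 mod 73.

1

8^1 ≡ 8 (mod 73)
8^2 ≡ 8^2 = 64 ≡ 64 (mod 73)
8^4 ≡ 64^2 = 4096 ≡ 8 (mod 73)
8^8 ≡ 8^2 = 64 ≡ 64 (mod 73)
8^16 ≡ 64^2 = 4096 ≡ 8 (mod 73)
8^32 ≡ 8^2 = 64 ≡ 64 (mod 73)
8^64 ≡ 64^2 = 4096 ≡ 8 (mod 73)
72 = 64 + 8 in binary powers of 2.
So 8^72 ≡ 8 · 64 ≡ 1 (mod 73).
Since the result is 1, base 8 gives no evidence that 73 is composite.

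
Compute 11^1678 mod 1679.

11^1 ≡ 11 (mod 1679)
11^2 ≡ 11^2 = 121 ≡ 121 (mod 1679)
11^4 ≡ 121^2 = 14641 ≡ 1209 (mod 1679)
11^8 ≡ 1209^2 = 1461681 ≡ 951 (mod 1679)
11^16 ≡ 951^2 = 904401 ≡ 1099 (mod 1679)
11^32 ≡ 1099^2 = 1207801 ≡ 600 (mod 1679)
11^64 ≡ 600^2 = 360000 ≡ 694 (mod 1679)
11^128 ≡ 694^2 = 481636 ≡ 1442 (mod 1679)
11^256 ≡ 1442^2 = 2079364 ≡ 762 (mod 1679)
11^512 ≡ 762^2 = 580644 ≡ 1389 (mod 1679)
11^1024 ≡ 1389^2 = 1929321 ≡ 150 (mod 1679)
1678 = 1024 + 512 + 128 + 8 + 4 + 2 in binary powers of 2.
So 11^1678 ≡ 150 · 1389 · 1442 · 951 · 1209 · 121 ≡ 791 (mod 1679).
Since 791 ≠ 1, base 11 is a Fermat witness: 1679 is composite.

791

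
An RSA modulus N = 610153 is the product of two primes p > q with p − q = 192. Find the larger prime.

Since p = q + 192, we have 610153 = q(q + 192), so q² + 192q − 610153 = 0.
Discriminant: 192² + 4·610153 = 36864 + 2440612 = 2477476; √2477476 = 1574.
q = (−192 + 1574)/2 = 691, and p = q + 192 = 883.
Check: 691 · 883 = 610153.

883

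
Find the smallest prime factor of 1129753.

1129753 is odd.
Digit sum 28, not divisible by 3.
Ends in 3: not divisible by 5.
7: 1129753 = 7·161393 + 2
11: 1129753 = 11·102704 + 9
13: 1129753 = 13·86904 + 1
17: 1129753 = 17·66456 + 1
19: 1129753 = 19·59460 + 13
23: 1129753 = 23·49119 + 16
29: 1129753 = 29·38957

29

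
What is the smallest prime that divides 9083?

31

9083 is odd.
Digit sum 20, not divisible by 3.
Ends in 3: not divisible by 5.
7: 9083 = 7·1297 + 4
11: 9083 = 11·825 + 8
13: 9083 = 13·698 + 9
17: 9083 = 17·534 + 5
19: 9083 = 19·478 + 1
23: 9083 = 23·394 + 21
29: 9083 = 29·313 + 6
31: 9083 = 31·293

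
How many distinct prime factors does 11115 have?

11115 = 3^2 · 1235
1235 = 5 · 247
247 = 13 · 19
11115 = 3^2 · 5 · 13 · 19, which has 4 distinct prime factors.

4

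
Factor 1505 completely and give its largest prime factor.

1505 = 5 · 301
301 = 7 · 43
43 is prime.
So 1505 = 5 · 7 · 43; the largest prime factor is 43.

43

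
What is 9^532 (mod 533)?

165

9^1 ≡ 9 (mod 533)
9^2 ≡ 9^2 = 81 ≡ 81 (mod 533)
9^4 ≡ 81^2 = 6561 ≡ 165 (mod 533)
9^8 ≡ 165^2 = 27225 ≡ 42 (mod 533)
9^16 ≡ 42^2 = 1764 ≡ 165 (mod 533)
9^32 ≡ 165^2 = 27225 ≡ 42 (mod 533)
9^64 ≡ 42^2 = 1764 ≡ 165 (mod 533)
9^128 ≡ 165^2 = 27225 ≡ 42 (mod 533)
9^256 ≡ 42^2 = 1764 ≡ 165 (mod 533)
9^512 ≡ 165^2 = 27225 ≡ 42 (mod 533)
532 = 512 + 16 + 4 in binary powers of 2.
So 9^532 ≡ 42 · 165 · 165 ≡ 165 (mod 533).
Since 165 ≠ 1, base 9 is a Fermat witness: 533 is composite.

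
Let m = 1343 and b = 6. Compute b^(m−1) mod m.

6^1 ≡ 6 (mod 1343)
6^2 ≡ 6^2 = 36 ≡ 36 (mod 1343)
6^4 ≡ 36^2 = 1296 ≡ 1296 (mod 1343)
6^8 ≡ 1296^2 = 1679616 ≡ 866 (mod 1343)
6^16 ≡ 866^2 = 749956 ≡ 562 (mod 1343)
6^32 ≡ 562^2 = 315844 ≡ 239 (mod 1343)
6^64 ≡ 239^2 = 57121 ≡ 715 (mod 1343)
6^128 ≡ 715^2 = 511225 ≡ 885 (mod 1343)
6^256 ≡ 885^2 = 783225 ≡ 256 (mod 1343)
6^512 ≡ 256^2 = 65536 ≡ 1072 (mod 1343)
6^1024 ≡ 1072^2 = 1149184 ≡ 919 (mod 1343)
1342 = 1024 + 256 + 32 + 16 + 8 + 4 + 2 in binary powers of 2.
So 6^1342 ≡ 919 · 256 · 239 · 562 · 866 · 1296 · 36 ≡ 9 (mod 1343).
Since 9 ≠ 1, base 6 is a Fermat witness: 1343 is composite.

9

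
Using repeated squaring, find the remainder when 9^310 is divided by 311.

1

9^1 ≡ 9 (mod 311)
9^2 ≡ 9^2 = 81 ≡ 81 (mod 311)
9^4 ≡ 81^2 = 6561 ≡ 30 (mod 311)
9^8 ≡ 30^2 = 900 ≡ 278 (mod 311)
9^16 ≡ 278^2 = 77284 ≡ 156 (mod 311)
9^32 ≡ 156^2 = 24336 ≡ 78 (mod 311)
9^64 ≡ 78^2 = 6084 ≡ 175 (mod 311)
9^128 ≡ 175^2 = 30625 ≡ 147 (mod 311)
9^256 ≡ 147^2 = 21609 ≡ 150 (mod 311)
310 = 256 + 32 + 16 + 4 + 2 in binary powers of 2.
So 9^310 ≡ 150 · 78 · 156 · 30 · 81 ≡ 1 (mod 311).
Since the result is 1, base 9 gives no evidence that 311 is composite.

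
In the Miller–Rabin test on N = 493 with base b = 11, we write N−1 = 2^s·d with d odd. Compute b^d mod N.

97

493 − 1 = 492 = 2^2 · 123, so d = 123.
11^1 ≡ 11 (mod 493)
11^2 ≡ 11^2 = 121 ≡ 121 (mod 493)
11^4 ≡ 121^2 = 14641 ≡ 344 (mod 493)
11^8 ≡ 344^2 = 118336 ≡ 16 (mod 493)
11^16 ≡ 16^2 = 256 ≡ 256 (mod 493)
11^32 ≡ 256^2 = 65536 ≡ 460 (mod 493)
11^64 ≡ 460^2 = 211600 ≡ 103 (mod 493)
123 = 64 + 32 + 16 + 8 + 2 + 1 in binary powers of 2.
So 11^123 ≡ 103 · 460 · 256 · 16 · 121 · 11 ≡ 97 (mod 493).
Squaring chain: 97 → 42; never reaches −1, so base 11 is a Miller–Rabin witness that 493 is composite.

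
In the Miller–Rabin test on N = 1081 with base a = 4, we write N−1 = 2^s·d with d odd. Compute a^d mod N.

271

1081 − 1 = 1080 = 2^3 · 135, so d = 135.
4^1 ≡ 4 (mod 1081)
4^2 ≡ 4^2 = 16 ≡ 16 (mod 1081)
4^4 ≡ 16^2 = 256 ≡ 256 (mod 1081)
4^8 ≡ 256^2 = 65536 ≡ 676 (mod 1081)
4^16 ≡ 676^2 = 456976 ≡ 794 (mod 1081)
4^32 ≡ 794^2 = 630436 ≡ 213 (mod 1081)
4^64 ≡ 213^2 = 45369 ≡ 1048 (mod 1081)
4^128 ≡ 1048^2 = 1098304 ≡ 8 (mod 1081)
135 = 128 + 4 + 2 + 1 in binary powers of 2.
So 4^135 ≡ 8 · 256 · 16 · 4 ≡ 271 (mod 1081).
Squaring chain: 271 → 1014 → 165; never reaches −1, so base 4 is a Miller–Rabin witness that 1081 is composite.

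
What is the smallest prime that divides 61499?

61499 is odd.
Digit sum 29, not divisible by 3.
Ends in 9: not divisible by 5.
7: 61499 = 7·8785 + 4
11: 61499 = 11·5590 + 9
13: 61499 = 13·4730 + 9
17: 61499 = 17·3617 + 10
19: 61499 = 19·3236 + 15
23: 61499 = 23·2673 + 20
29: 61499 = 29·2120 + 19
31: 61499 = 31·1983 + 26
37: 61499 = 37·1662 + 5
41: 61499 = 41·1499 + 40
43: 61499 = 43·1430 + 9
47: 61499 = 47·1308 + 23
53: 61499 = 53·1160 + 19
59: 61499 = 59·1042 + 21
61: 61499 = 61·1008 + 11
67: 61499 = 67·917 + 60
71: 61499 = 71·866 + 13
73: 61499 = 73·842 + 33
79: 61499 = 79·778 + 37
83: 61499 = 83·740 + 79
89: 61499 = 89·691

89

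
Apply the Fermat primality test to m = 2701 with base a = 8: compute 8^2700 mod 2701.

8^1 ≡ 8 (mod 2701)
8^2 ≡ 8^2 = 64 ≡ 64 (mod 2701)
8^4 ≡ 64^2 = 4096 ≡ 1395 (mod 2701)
8^8 ≡ 1395^2 = 1946025 ≡ 1305 (mod 2701)
8^16 ≡ 1305^2 = 1703025 ≡ 1395 (mod 2701)
8^32 ≡ 1395^2 = 1946025 ≡ 1305 (mod 2701)
8^64 ≡ 1305^2 = 1703025 ≡ 1395 (mod 2701)
8^128 ≡ 1395^2 = 1946025 ≡ 1305 (mod 2701)
8^256 ≡ 1305^2 = 1703025 ≡ 1395 (mod 2701)
8^512 ≡ 1395^2 = 1946025 ≡ 1305 (mod 2701)
8^1024 ≡ 1305^2 = 1703025 ≡ 1395 (mod 2701)
8^2048 ≡ 1395^2 = 1946025 ≡ 1305 (mod 2701)
2700 = 2048 + 512 + 128 + 8 + 4 in binary powers of 2.
So 8^2700 ≡ 1305 · 1305 · 1305 · 1305 · 1395 ≡ 1 (mod 2701).
Since the result is 1, base 8 gives no evidence that 2701 is composite.

1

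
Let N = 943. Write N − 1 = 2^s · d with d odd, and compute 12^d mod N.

671

943 − 1 = 942 = 2^1 · 471, so d = 471.
12^1 ≡ 12 (mod 943)
12^2 ≡ 12^2 = 144 ≡ 144 (mod 943)
12^4 ≡ 144^2 = 20736 ≡ 933 (mod 943)
12^8 ≡ 933^2 = 870489 ≡ 100 (mod 943)
12^16 ≡ 100^2 = 10000 ≡ 570 (mod 943)
12^32 ≡ 570^2 = 324900 ≡ 508 (mod 943)
12^64 ≡ 508^2 = 258064 ≡ 625 (mod 943)
12^128 ≡ 625^2 = 390625 ≡ 223 (mod 943)
12^256 ≡ 223^2 = 49729 ≡ 693 (mod 943)
471 = 256 + 128 + 64 + 16 + 4 + 2 + 1 in binary powers of 2.
So 12^471 ≡ 693 · 223 · 625 · 570 · 933 · 144 · 12 ≡ 671 (mod 943).
Squaring chain: 671; never reaches −1, so base 12 is a Miller–Rabin witness that 943 is composite.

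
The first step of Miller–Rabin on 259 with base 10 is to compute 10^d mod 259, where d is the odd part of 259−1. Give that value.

223

259 − 1 = 258 = 2^1 · 129, so d = 129.
10^1 ≡ 10 (mod 259)
10^2 ≡ 10^2 = 100 ≡ 100 (mod 259)
10^4 ≡ 100^2 = 10000 ≡ 158 (mod 259)
10^8 ≡ 158^2 = 24964 ≡ 100 (mod 259)
10^16 ≡ 100^2 = 10000 ≡ 158 (mod 259)
10^32 ≡ 158^2 = 24964 ≡ 100 (mod 259)
10^64 ≡ 100^2 = 10000 ≡ 158 (mod 259)
10^128 ≡ 158^2 = 24964 ≡ 100 (mod 259)
129 = 128 + 1 in binary powers of 2.
So 10^129 ≡ 100 · 10 ≡ 223 (mod 259).
Squaring chain: 223; never reaches −1, so base 10 is a Miller–Rabin witness that 259 is composite.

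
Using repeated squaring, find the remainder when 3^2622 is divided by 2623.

680

3^1 ≡ 3 (mod 2623)
3^2 ≡ 3^2 = 9 ≡ 9 (mod 2623)
3^4 ≡ 9^2 = 81 ≡ 81 (mod 2623)
3^8 ≡ 81^2 = 6561 ≡ 1315 (mod 2623)
3^16 ≡ 1315^2 = 1729225 ≡ 668 (mod 2623)
3^32 ≡ 668^2 = 446224 ≡ 314 (mod 2623)
3^64 ≡ 314^2 = 98596 ≡ 1545 (mod 2623)
3^128 ≡ 1545^2 = 2387025 ≡ 95 (mod 2623)
3^256 ≡ 95^2 = 9025 ≡ 1156 (mod 2623)
3^512 ≡ 1156^2 = 1336336 ≡ 1229 (mod 2623)
3^1024 ≡ 1229^2 = 1510441 ≡ 2216 (mod 2623)
3^2048 ≡ 2216^2 = 4910656 ≡ 400 (mod 2623)
2622 = 2048 + 512 + 32 + 16 + 8 + 4 + 2 in binary powers of 2.
So 3^2622 ≡ 400 · 1229 · 314 · 668 · 1315 · 81 · 9 ≡ 680 (mod 2623).
Since 680 ≠ 1, base 3 is a Fermat witness: 2623 is composite.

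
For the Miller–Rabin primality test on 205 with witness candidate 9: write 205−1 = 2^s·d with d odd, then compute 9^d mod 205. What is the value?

114

205 − 1 = 204 = 2^2 · 51, so d = 51.
9^1 ≡ 9 (mod 205)
9^2 ≡ 9^2 = 81 ≡ 81 (mod 205)
9^4 ≡ 81^2 = 6561 ≡ 1 (mod 205)
9^8 ≡ 1^2 = 1 ≡ 1 (mod 205)
9^16 ≡ 1^2 = 1 ≡ 1 (mod 205)
9^32 ≡ 1^2 = 1 ≡ 1 (mod 205)
51 = 32 + 16 + 2 + 1 in binary powers of 2.
So 9^51 ≡ 1 · 1 · 81 · 9 ≡ 114 (mod 205).
Squaring chain: 114 → 81; never reaches −1, so base 9 is a Miller–Rabin witness that 205 is composite.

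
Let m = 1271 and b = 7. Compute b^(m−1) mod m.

893

7^1 ≡ 7 (mod 1271)
7^2 ≡ 7^2 = 49 ≡ 49 (mod 1271)
7^4 ≡ 49^2 = 2401 ≡ 1130 (mod 1271)
7^8 ≡ 1130^2 = 1276900 ≡ 816 (mod 1271)
7^16 ≡ 816^2 = 665856 ≡ 1123 (mod 1271)
7^32 ≡ 1123^2 = 1261129 ≡ 297 (mod 1271)
7^64 ≡ 297^2 = 88209 ≡ 510 (mod 1271)
7^128 ≡ 510^2 = 260100 ≡ 816 (mod 1271)
7^256 ≡ 816^2 = 665856 ≡ 1123 (mod 1271)
7^512 ≡ 1123^2 = 1261129 ≡ 297 (mod 1271)
7^1024 ≡ 297^2 = 88209 ≡ 510 (mod 1271)
1270 = 1024 + 128 + 64 + 32 + 16 + 4 + 2 in binary powers of 2.
So 7^1270 ≡ 510 · 816 · 510 · 297 · 1123 · 1130 · 49 ≡ 893 (mod 1271).
Since 893 ≠ 1, base 7 is a Fermat witness: 1271 is composite.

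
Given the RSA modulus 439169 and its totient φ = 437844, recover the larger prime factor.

683

φ(n) = (p−1)(q−1) = n − (p+q) + 1, so p + q = 439169 − 437844 + 1 = 1326.
p and q are the roots of t² − 1326t + 439169 = 0.
Discriminant: 1326² − 4·439169 = 1758276 − 1756676 = 1600; √1600 = 40.
q = (1326 − 40)/2 = 643, p = (1326 + 40)/2 = 683.
Check: 643 · 683 = 439169.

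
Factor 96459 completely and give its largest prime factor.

79

96459 = 3 · 32153
32153 = 11 · 2923
2923 = 37 · 79
79 is prime.
So 96459 = 3 · 11 · 37 · 79; the largest prime factor is 79.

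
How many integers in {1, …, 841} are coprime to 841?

Factor: 841 = 29^2.
φ(841) = 29^1·(29−1) = 812.

812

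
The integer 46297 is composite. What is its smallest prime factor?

67

46297 is odd.
Digit sum 28, not divisible by 3.
Ends in 7: not divisible by 5.
7: 46297 = 7·6613 + 6
11: 46297 = 11·4208 + 9
13: 46297 = 13·3561 + 4
17: 46297 = 17·2723 + 6
19: 46297 = 19·2436 + 13
23: 46297 = 23·2012 + 21
29: 46297 = 29·1596 + 13
31: 46297 = 31·1493 + 14
37: 46297 = 37·1251 + 10
41: 46297 = 41·1129 + 8
43: 46297 = 43·1076 + 29
47: 46297 = 47·985 + 2
53: 46297 = 53·873 + 28
59: 46297 = 59·784 + 41
61: 46297 = 61·758 + 59
67: 46297 = 67·691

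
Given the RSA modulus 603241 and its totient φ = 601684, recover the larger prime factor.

839

φ(n) = (p−1)(q−1) = n − (p+q) + 1, so p + q = 603241 − 601684 + 1 = 1558.
p and q are the roots of t² − 1558t + 603241 = 0.
Discriminant: 1558² − 4·603241 = 2427364 − 2412964 = 14400; √14400 = 120.
q = (1558 − 120)/2 = 719, p = (1558 + 120)/2 = 839.
Check: 719 · 839 = 603241.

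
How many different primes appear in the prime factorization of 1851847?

1851847 = 31^2 · 1927
1927 = 41 · 47
1851847 = 31^2 · 41 · 47, which has 3 distinct prime factors.

3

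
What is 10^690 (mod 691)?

1

10^1 ≡ 10 (mod 691)
10^2 ≡ 10^2 = 100 ≡ 100 (mod 691)
10^4 ≡ 100^2 = 10000 ≡ 326 (mod 691)
10^8 ≡ 326^2 = 106276 ≡ 553 (mod 691)
10^16 ≡ 553^2 = 305809 ≡ 387 (mod 691)
10^32 ≡ 387^2 = 149769 ≡ 513 (mod 691)
10^64 ≡ 513^2 = 263169 ≡ 589 (mod 691)
10^128 ≡ 589^2 = 346921 ≡ 39 (mod 691)
10^256 ≡ 39^2 = 1521 ≡ 139 (mod 691)
10^512 ≡ 139^2 = 19321 ≡ 664 (mod 691)
690 = 512 + 128 + 32 + 16 + 2 in binary powers of 2.
So 10^690 ≡ 664 · 39 · 513 · 387 · 100 ≡ 1 (mod 691).
Since the result is 1, base 10 gives no evidence that 691 is composite.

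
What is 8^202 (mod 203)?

71

8^1 ≡ 8 (mod 203)
8^2 ≡ 8^2 = 64 ≡ 64 (mod 203)
8^4 ≡ 64^2 = 4096 ≡ 36 (mod 203)
8^8 ≡ 36^2 = 1296 ≡ 78 (mod 203)
8^16 ≡ 78^2 = 6084 ≡ 197 (mod 203)
8^32 ≡ 197^2 = 38809 ≡ 36 (mod 203)
8^64 ≡ 36^2 = 1296 ≡ 78 (mod 203)
8^128 ≡ 78^2 = 6084 ≡ 197 (mod 203)
202 = 128 + 64 + 8 + 2 in binary powers of 2.
So 8^202 ≡ 197 · 78 · 78 · 64 ≡ 71 (mod 203).
Since 71 ≠ 1, base 8 is a Fermat witness: 203 is composite.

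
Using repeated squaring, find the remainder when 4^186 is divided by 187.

169

4^1 ≡ 4 (mod 187)
4^2 ≡ 4^2 = 16 ≡ 16 (mod 187)
4^4 ≡ 16^2 = 256 ≡ 69 (mod 187)
4^8 ≡ 69^2 = 4761 ≡ 86 (mod 187)
4^16 ≡ 86^2 = 7396 ≡ 103 (mod 187)
4^32 ≡ 103^2 = 10609 ≡ 137 (mod 187)
4^64 ≡ 137^2 = 18769 ≡ 69 (mod 187)
4^128 ≡ 69^2 = 4761 ≡ 86 (mod 187)
186 = 128 + 32 + 16 + 8 + 2 in binary powers of 2.
So 4^186 ≡ 86 · 137 · 103 · 86 · 16 ≡ 169 (mod 187).
Since 169 ≠ 1, base 4 is a Fermat witness: 187 is composite.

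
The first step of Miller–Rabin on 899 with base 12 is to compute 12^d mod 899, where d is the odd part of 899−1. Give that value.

899 − 1 = 898 = 2^1 · 449, so d = 449.
12^1 ≡ 12 (mod 899)
12^2 ≡ 12^2 = 144 ≡ 144 (mod 899)
12^4 ≡ 144^2 = 20736 ≡ 59 (mod 899)
12^8 ≡ 59^2 = 3481 ≡ 784 (mod 899)
12^16 ≡ 784^2 = 614656 ≡ 639 (mod 899)
12^32 ≡ 639^2 = 408321 ≡ 175 (mod 899)
12^64 ≡ 175^2 = 30625 ≡ 59 (mod 899)
12^128 ≡ 59^2 = 3481 ≡ 784 (mod 899)
12^256 ≡ 784^2 = 614656 ≡ 639 (mod 899)
449 = 256 + 128 + 64 + 1 in binary powers of 2.
So 12^449 ≡ 639 · 784 · 59 · 12 ≡ 447 (mod 899).
Squaring chain: 447; never reaches −1, so base 12 is a Miller–Rabin witness that 899 is composite.

447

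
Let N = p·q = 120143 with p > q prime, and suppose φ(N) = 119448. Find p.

φ(n) = (p−1)(q−1) = n − (p+q) + 1, so p + q = 120143 − 119448 + 1 = 696.
p and q are the roots of t² − 696t + 120143 = 0.
Discriminant: 696² − 4·120143 = 484416 − 480572 = 3844; √3844 = 62.
q = (696 − 62)/2 = 317, p = (696 + 62)/2 = 379.
Check: 317 · 379 = 120143.

379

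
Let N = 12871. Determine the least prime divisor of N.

61

12871 is odd.
Digit sum 19, not divisible by 3.
Ends in 1: not divisible by 5.
7: 12871 = 7·1838 + 5
11: 12871 = 11·1170 + 1
13: 12871 = 13·990 + 1
17: 12871 = 17·757 + 2
19: 12871 = 19·677 + 8
23: 12871 = 23·559 + 14
29: 12871 = 29·443 + 24
31: 12871 = 31·415 + 6
37: 12871 = 37·347 + 32
41: 12871 = 41·313 + 38
43: 12871 = 43·299 + 14
47: 12871 = 47·273 + 40
53: 12871 = 53·242 + 45
59: 12871 = 59·218 + 9
61: 12871 = 61·211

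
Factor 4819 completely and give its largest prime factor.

79

4819 = 61 · 79
79 is prime.
So 4819 = 61 · 79; the largest prime factor is 79.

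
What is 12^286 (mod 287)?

12^1 ≡ 12 (mod 287)
12^2 ≡ 12^2 = 144 ≡ 144 (mod 287)
12^4 ≡ 144^2 = 20736 ≡ 72 (mod 287)
12^8 ≡ 72^2 = 5184 ≡ 18 (mod 287)
12^16 ≡ 18^2 = 324 ≡ 37 (mod 287)
12^32 ≡ 37^2 = 1369 ≡ 221 (mod 287)
12^64 ≡ 221^2 = 48841 ≡ 51 (mod 287)
12^128 ≡ 51^2 = 2601 ≡ 18 (mod 287)
12^256 ≡ 18^2 = 324 ≡ 37 (mod 287)
286 = 256 + 16 + 8 + 4 + 2 in binary powers of 2.
So 12^286 ≡ 37 · 37 · 18 · 72 · 144 ≡ 282 (mod 287).
Since 282 ≠ 1, base 12 is a Fermat witness: 287 is composite.

282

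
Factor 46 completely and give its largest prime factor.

46 = 2 · 23
23 is prime.
So 46 = 2 · 23; the largest prime factor is 23.

23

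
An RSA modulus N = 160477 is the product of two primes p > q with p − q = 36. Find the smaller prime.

Since p = q + 36, we have 160477 = q(q + 36), so q² + 36q − 160477 = 0.
Discriminant: 36² + 4·160477 = 1296 + 641908 = 643204; √643204 = 802.
q = (−36 + 802)/2 = 383, and p = q + 36 = 419.
Check: 383 · 419 = 160477.

383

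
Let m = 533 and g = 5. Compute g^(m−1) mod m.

508

5^1 ≡ 5 (mod 533)
5^2 ≡ 5^2 = 25 ≡ 25 (mod 533)
5^4 ≡ 25^2 = 625 ≡ 92 (mod 533)
5^8 ≡ 92^2 = 8464 ≡ 469 (mod 533)
5^16 ≡ 469^2 = 219961 ≡ 365 (mod 533)
5^32 ≡ 365^2 = 133225 ≡ 508 (mod 533)
5^64 ≡ 508^2 = 258064 ≡ 92 (mod 533)
5^128 ≡ 92^2 = 8464 ≡ 469 (mod 533)
5^256 ≡ 469^2 = 219961 ≡ 365 (mod 533)
5^512 ≡ 365^2 = 133225 ≡ 508 (mod 533)
532 = 512 + 16 + 4 in binary powers of 2.
So 5^532 ≡ 508 · 365 · 92 ≡ 508 (mod 533).
Since 508 ≠ 1, base 5 is a Fermat witness: 533 is composite.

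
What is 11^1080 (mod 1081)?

11^1 ≡ 11 (mod 1081)
11^2 ≡ 11^2 = 121 ≡ 121 (mod 1081)
11^4 ≡ 121^2 = 14641 ≡ 588 (mod 1081)
11^8 ≡ 588^2 = 345744 ≡ 905 (mod 1081)
11^16 ≡ 905^2 = 819025 ≡ 708 (mod 1081)
11^32 ≡ 708^2 = 501264 ≡ 761 (mod 1081)
11^64 ≡ 761^2 = 579121 ≡ 786 (mod 1081)
11^128 ≡ 786^2 = 617796 ≡ 545 (mod 1081)
11^256 ≡ 545^2 = 297025 ≡ 831 (mod 1081)
11^512 ≡ 831^2 = 690561 ≡ 883 (mod 1081)
11^1024 ≡ 883^2 = 779689 ≡ 288 (mod 1081)
1080 = 1024 + 32 + 16 + 8 in binary powers of 2.
So 11^1080 ≡ 288 · 761 · 708 · 905 ≡ 581 (mod 1081).
Since 581 ≠ 1, base 11 is a Fermat witness: 1081 is composite.

581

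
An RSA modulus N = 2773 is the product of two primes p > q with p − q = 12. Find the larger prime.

59

Since p = q + 12, we have 2773 = q(q + 12), so q² + 12q − 2773 = 0.
Discriminant: 12² + 4·2773 = 144 + 11092 = 11236; √11236 = 106.
q = (−12 + 106)/2 = 47, and p = q + 12 = 59.
Check: 47 · 59 = 2773.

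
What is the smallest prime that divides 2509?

2509 is odd.
Digit sum 16, not divisible by 3.
Ends in 9: not divisible by 5.
7: 2509 = 7·358 + 3
11: 2509 = 11·228 + 1
13: 2509 = 13·193

13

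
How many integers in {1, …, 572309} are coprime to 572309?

Factor: 572309 = 23 · 149 · 167.
φ(572309) = (23−1) · (149−1) · (167−1) = 22 · 148 · 166 = 540496.

540496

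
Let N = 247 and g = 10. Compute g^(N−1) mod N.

10^1 ≡ 10 (mod 247)
10^2 ≡ 10^2 = 100 ≡ 100 (mod 247)
10^4 ≡ 100^2 = 10000 ≡ 120 (mod 247)
10^8 ≡ 120^2 = 14400 ≡ 74 (mod 247)
10^16 ≡ 74^2 = 5476 ≡ 42 (mod 247)
10^32 ≡ 42^2 = 1764 ≡ 35 (mod 247)
10^64 ≡ 35^2 = 1225 ≡ 237 (mod 247)
10^128 ≡ 237^2 = 56169 ≡ 100 (mod 247)
246 = 128 + 64 + 32 + 16 + 4 + 2 in binary powers of 2.
So 10^246 ≡ 100 · 237 · 35 · 42 · 120 · 100 ≡ 235 (mod 247).
Since 235 ≠ 1, base 10 is a Fermat witness: 247 is composite.

235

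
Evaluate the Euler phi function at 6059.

5904

Factor: 6059 = 73 · 83.
φ(6059) = (73−1) · (83−1) = 72 · 82 = 5904.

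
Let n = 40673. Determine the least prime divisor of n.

40673 is odd.
Digit sum 20, not divisible by 3.
Ends in 3: not divisible by 5.
7: 40673 = 7·5810 + 3
11: 40673 = 11·3697 + 6
13: 40673 = 13·3128 + 9
17: 40673 = 17·2392 + 9
19: 40673 = 19·2140 + 13
23: 40673 = 23·1768 + 9
29: 40673 = 29·1402 + 15
31: 40673 = 31·1312 + 1
37: 40673 = 37·1099 + 10
41: 40673 = 41·992 + 1
43: 40673 = 43·945 + 38
47: 40673 = 47·865 + 18
53: 40673 = 53·767 + 22
59: 40673 = 59·689 + 22
61: 40673 = 61·666 + 47
67: 40673 = 67·607 + 4
71: 40673 = 71·572 + 61
73: 40673 = 73·557 + 12
79: 40673 = 79·514 + 67
83: 40673 = 83·490 + 3
89: 40673 = 89·457

89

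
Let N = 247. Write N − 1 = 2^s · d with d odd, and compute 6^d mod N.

247 − 1 = 246 = 2^1 · 123, so d = 123.
6^1 ≡ 6 (mod 247)
6^2 ≡ 6^2 = 36 ≡ 36 (mod 247)
6^4 ≡ 36^2 = 1296 ≡ 61 (mod 247)
6^8 ≡ 61^2 = 3721 ≡ 16 (mod 247)
6^16 ≡ 16^2 = 256 ≡ 9 (mod 247)
6^32 ≡ 9^2 = 81 ≡ 81 (mod 247)
6^64 ≡ 81^2 = 6561 ≡ 139 (mod 247)
123 = 64 + 32 + 16 + 8 + 2 + 1 in binary powers of 2.
So 6^123 ≡ 139 · 81 · 9 · 16 · 36 · 6 ≡ 125 (mod 247).
Squaring chain: 125; never reaches −1, so base 6 is a Miller–Rabin witness that 247 is composite.

125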